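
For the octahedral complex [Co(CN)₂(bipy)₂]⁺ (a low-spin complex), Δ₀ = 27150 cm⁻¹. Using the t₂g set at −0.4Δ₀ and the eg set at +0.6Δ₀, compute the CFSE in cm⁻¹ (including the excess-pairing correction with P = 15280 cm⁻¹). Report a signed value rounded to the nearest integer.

Ligand charges: 2×(-1) from CN⁻ and 2×(+0) from bipy sum to -2; with overall charge +1, Co is +3.
Co sits in group 9; removing 3 electrons leaves Co³⁺ with 9 − 3 = 6 d electrons.
The d⁶ electrons fill as t₂g⁶ eg⁰.
CFSE(orbital) = 6×(-0.4Δ₀) + 0×(0.6Δ₀) = -2.4Δ₀; with Δ₀ = 27150 cm⁻¹ that is -65160 cm⁻¹.
Pairing penalty: 3 pairs vs 1 in the high-spin reference → 2 extra × P = 30560 cm⁻¹.
Combining: -65160 + 30560 = -34600 cm⁻¹.

-34600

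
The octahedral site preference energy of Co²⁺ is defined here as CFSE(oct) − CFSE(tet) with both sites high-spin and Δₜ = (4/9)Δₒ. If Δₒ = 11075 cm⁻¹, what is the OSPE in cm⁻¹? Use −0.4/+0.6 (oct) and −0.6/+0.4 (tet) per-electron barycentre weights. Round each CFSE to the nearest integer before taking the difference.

Co sits in group 9; removing 2 electrons leaves Co²⁺ with 9 − 2 = 7 d electrons.
Octahedral (high-spin): t2g^5 e_g^2, CFSE = 5(−0.4) + 2(+0.6) = -0.8Δₒ = -0.8 × 11075 = -8860 cm⁻¹.
Tetrahedral e^4 t2^3 gives -1.2Δₜ = -1.2 × (4/9) × 11075 = -5907 cm⁻¹.
Subtracting, OSPE = -8860 − (-5907) = -2953 cm⁻¹.

-2953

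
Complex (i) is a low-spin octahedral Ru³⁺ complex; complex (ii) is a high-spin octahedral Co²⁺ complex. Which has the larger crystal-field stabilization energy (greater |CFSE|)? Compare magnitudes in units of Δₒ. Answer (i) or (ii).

(i): Group 8 minus oxidation state +3 gives a d⁵ configuration for Ru³⁺; t2g^5 e_g^0, CFSE = -2.0Δₒ.
(ii): Co sits in group 9; removing 2 electrons leaves Co²⁺ with 9 − 2 = 7 d electrons; t2g^5 e_g^2, CFSE = -0.8Δₒ.
So (i) has the larger |CFSE|.

(i)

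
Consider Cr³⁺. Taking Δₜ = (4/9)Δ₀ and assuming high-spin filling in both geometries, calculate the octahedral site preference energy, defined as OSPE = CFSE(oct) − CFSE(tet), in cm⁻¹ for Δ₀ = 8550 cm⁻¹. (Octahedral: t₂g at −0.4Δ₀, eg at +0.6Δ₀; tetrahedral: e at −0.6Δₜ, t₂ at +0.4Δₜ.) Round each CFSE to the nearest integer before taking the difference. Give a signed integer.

Cr³⁺: group 6, so d-count = 6 − 3 = 3.
Octahedral high-spin t₂g³ eg⁰: CFSE = -1.2 × 8550 = -10260 cm⁻¹.
Tetrahedral: e² t₂¹, CFSE = 2(−0.6) + 1(+0.4) = -0.8Δₜ = -0.8 × (4/9) × 8550 = -3040 cm⁻¹.
OSPE = -10260 − (-3040) = -7220 cm⁻¹.

-7220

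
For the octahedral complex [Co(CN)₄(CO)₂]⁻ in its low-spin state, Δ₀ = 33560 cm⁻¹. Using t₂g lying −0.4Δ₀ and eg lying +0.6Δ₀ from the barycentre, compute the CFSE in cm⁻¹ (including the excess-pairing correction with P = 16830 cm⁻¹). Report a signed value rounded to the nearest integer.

-46884

Ligand charges: 4×(-1) from CN⁻ and 2×(+0) from CO sum to -4; with overall charge -1, Co is +3.
Group 9 minus oxidation state +3 gives a d⁶ configuration for Co³⁺.
Configuration: t₂g⁶ eg⁰.
CFSE(orbital) = 6×(-0.4Δ₀) + 0×(0.6Δ₀) = -2.4Δ₀; with Δ₀ = 33560 cm⁻¹ that is -80544 cm⁻¹.
High-spin d⁶ would be t₂g⁴ eg² with 1 pair; low-spin has 3, so 2 excess pairs cost +2P = +33660 cm⁻¹.
Overall CFSE = -80544 + 33660 = -46884 cm⁻¹.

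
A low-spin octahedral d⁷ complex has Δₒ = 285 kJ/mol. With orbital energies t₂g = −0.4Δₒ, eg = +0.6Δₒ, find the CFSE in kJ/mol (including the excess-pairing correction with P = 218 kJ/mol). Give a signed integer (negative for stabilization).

The d⁷ electrons fill as t₂g⁶ eg¹.
The orbital stabilization is -1.8Δₒ = -1.8 × 285 = -513 kJ/mol.
Relative to high-spin t₂g⁵ eg² (2 paired), the low-spin configuration has 1 additional pair, contributing +1 × 218 = +218 kJ/mol.
Overall CFSE = -513 + 218 = -295 kJ/mol.

-295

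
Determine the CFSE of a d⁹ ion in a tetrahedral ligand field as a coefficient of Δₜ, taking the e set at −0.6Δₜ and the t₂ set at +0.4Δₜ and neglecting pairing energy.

With tetrahedral geometry the complex is necessarily high-spin.
Configuration: e⁴ t₂⁵.
CFSE = 4(-0.6Δₜ) + 5(0.4Δₜ) = -2.4Δₜ + 2.0Δₜ = -0.4Δₜ.

-0.4 Δₜ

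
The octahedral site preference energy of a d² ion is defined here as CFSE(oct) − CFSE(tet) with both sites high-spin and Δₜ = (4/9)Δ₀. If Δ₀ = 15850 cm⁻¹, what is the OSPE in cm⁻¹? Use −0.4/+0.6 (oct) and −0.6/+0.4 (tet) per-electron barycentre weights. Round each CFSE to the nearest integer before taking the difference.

Octahedral high-spin t2g^2 e_g^0: CFSE = -0.8 × 15850 = -12680 cm⁻¹.
Tetrahedral e^2 t2^0 gives -1.2Δₜ = -1.2 × (4/9) × 15850 = -8453 cm⁻¹.
OSPE = -12680 − (-8453) = -4227 cm⁻¹.

-4227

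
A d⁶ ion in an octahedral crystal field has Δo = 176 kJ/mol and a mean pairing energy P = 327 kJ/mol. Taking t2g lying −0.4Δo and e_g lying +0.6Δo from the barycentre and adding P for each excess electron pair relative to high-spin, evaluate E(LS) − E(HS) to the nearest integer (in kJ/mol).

In the high-spin limit (t2g^4 e_g^2) the orbital term is -0.4Δo = -70 kJ/mol, with no excess pairing.
Low-spin t2g^6 e_g^0 gives -2.4Δo = -422 kJ/mol, but forming 2 extra pairs costs 2P = 654 kJ/mol, so E(LS) = -422 + 654 = 232 kJ/mol.
E(LS) − E(HS) = 232 − (-70) = 302 kJ/mol.

302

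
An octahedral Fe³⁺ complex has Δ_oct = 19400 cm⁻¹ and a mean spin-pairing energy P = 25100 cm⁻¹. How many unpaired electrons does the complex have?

Group 8 minus oxidation state +3 gives a d⁵ configuration for Fe³⁺.
Δ_oct < P, so pairing is avoided: the ground state is high-spin.
Configuration: t₂g³ eg².
Unpaired electrons: 5.

5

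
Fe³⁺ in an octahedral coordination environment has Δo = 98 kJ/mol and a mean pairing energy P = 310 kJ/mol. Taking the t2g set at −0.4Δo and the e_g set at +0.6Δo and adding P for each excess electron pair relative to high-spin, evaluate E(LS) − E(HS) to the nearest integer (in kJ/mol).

Group 8 minus oxidation state +3 gives a d⁵ configuration for Fe³⁺.
High-spin: t2g^3 e_g^2, CFSE = 0.0Δo = 0 kJ/mol.
Low-spin t2g^5 e_g^0 gives -2.0Δo = -196 kJ/mol, but forming 2 extra pairs costs 2P = 620 kJ/mol, so E(LS) = -196 + 620 = 424 kJ/mol.
The difference is 424 − (0) = 424 kJ/mol, so high-spin lies lower.

424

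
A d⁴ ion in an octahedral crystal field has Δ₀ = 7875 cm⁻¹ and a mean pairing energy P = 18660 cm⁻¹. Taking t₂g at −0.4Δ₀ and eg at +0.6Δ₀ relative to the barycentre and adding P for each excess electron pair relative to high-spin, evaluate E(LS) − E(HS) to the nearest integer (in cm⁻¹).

High-spin: t₂g³ eg¹, CFSE = -0.6Δ₀ = -4725 cm⁻¹.
For low-spin the configuration is t₂g⁴ eg⁰: orbital energy -1.6 × 7875 = -12600 cm⁻¹, and 1 additional pair relative to high-spin adds 18660 cm⁻¹, giving 6060 cm⁻¹.
E(LS) − E(HS) = 6060 − (-4725) = 10785 cm⁻¹.

10785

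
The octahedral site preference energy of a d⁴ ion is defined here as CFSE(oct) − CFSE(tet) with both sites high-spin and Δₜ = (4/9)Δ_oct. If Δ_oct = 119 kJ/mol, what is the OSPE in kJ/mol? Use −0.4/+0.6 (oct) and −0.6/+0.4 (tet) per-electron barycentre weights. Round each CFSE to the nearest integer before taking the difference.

Octahedral high-spin t₂g³ eg¹: CFSE = -0.6 × 119 = -71 kJ/mol.
Tetrahedral: e² t₂², CFSE = 2(−0.6) + 2(+0.4) = -0.4Δₜ = -0.4 × (4/9) × 119 = -21 kJ/mol.
OSPE = CFSE(oct) − CFSE(tet) = -71 − (-21) = -50 kJ/mol.

-50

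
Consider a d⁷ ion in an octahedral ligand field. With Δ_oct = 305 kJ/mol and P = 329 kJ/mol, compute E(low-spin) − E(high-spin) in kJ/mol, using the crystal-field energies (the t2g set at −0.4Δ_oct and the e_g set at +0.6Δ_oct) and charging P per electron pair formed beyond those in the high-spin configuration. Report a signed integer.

24

In the high-spin limit (t2g^5 e_g^2) the orbital term is -0.8Δ_oct = -244 kJ/mol, with no excess pairing.
Low-spin: t2g^6 e_g^1, orbital CFSE = -1.8Δ_oct = -549 kJ/mol; plus 1 excess pair × P = +329 kJ/mol; total -220 kJ/mol.
The difference is -220 − (-244) = 24 kJ/mol, so high-spin lies lower.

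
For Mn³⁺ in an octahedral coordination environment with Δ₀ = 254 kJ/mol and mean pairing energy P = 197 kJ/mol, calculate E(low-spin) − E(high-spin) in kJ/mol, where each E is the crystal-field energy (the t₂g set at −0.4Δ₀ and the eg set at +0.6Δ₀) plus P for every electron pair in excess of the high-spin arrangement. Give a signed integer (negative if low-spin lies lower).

Mn³⁺: group 7, so d-count = 7 − 3 = 4.
High-spin d⁴ fills as t₂g³ eg¹ with CFSE 3(−0.4) + 1(+0.6) = -0.6Δ₀ = -152 kJ/mol.
For low-spin the configuration is t₂g⁴ eg⁰: orbital energy -1.6 × 254 = -406 kJ/mol, and 1 additional pair relative to high-spin adds 197 kJ/mol, giving -209 kJ/mol.
Thus E(LS) − E(HS) = -57 kJ/mol.

-57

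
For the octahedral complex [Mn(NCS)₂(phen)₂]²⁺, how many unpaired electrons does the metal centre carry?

3

Ligand charges: 2×(-1) from NCS⁻ and 2×(+0) from phen sum to -2; with overall charge +2, Mn is +4.
Mn sits in group 7; removing 4 electrons leaves Mn⁴⁺ with 7 − 4 = 3 d electrons.
Configuration: t2g^3 e_g^0, giving 3 unpaired electrons.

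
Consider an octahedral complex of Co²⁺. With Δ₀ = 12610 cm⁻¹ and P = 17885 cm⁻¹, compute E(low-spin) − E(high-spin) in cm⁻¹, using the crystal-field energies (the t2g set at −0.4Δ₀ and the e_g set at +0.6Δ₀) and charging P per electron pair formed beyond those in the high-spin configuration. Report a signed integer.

Co sits in group 9; removing 2 electrons leaves Co²⁺ with 9 − 2 = 7 d electrons.
High-spin d⁷ fills as t2g^5 e_g^2 with CFSE 5(−0.4) + 2(+0.6) = -0.8Δ₀ = -10088 cm⁻¹.
Low-spin t2g^6 e_g^1 gives -1.8Δ₀ = -22698 cm⁻¹, but forming 1 extra pair costs 1P = 17885 cm⁻¹, so E(LS) = -22698 + 17885 = -4813 cm⁻¹.
Thus E(LS) − E(HS) = 5275 cm⁻¹.

5275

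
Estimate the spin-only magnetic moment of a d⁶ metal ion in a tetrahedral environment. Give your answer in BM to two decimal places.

With tetrahedral geometry the complex is necessarily high-spin.
Configuration: e³ t₂³ → 4 unpaired electrons.
μ(spin-only) = √[4(4+2)] = √24 ≈ 4.90 BM.

4.90 BM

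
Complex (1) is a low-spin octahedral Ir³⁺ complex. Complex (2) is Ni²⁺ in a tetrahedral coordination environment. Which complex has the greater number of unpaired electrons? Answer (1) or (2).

(1): Group 9 minus oxidation state +3 gives a d⁶ configuration for Ir³⁺; t₂g⁶ eg⁰ → 0 unpaired.
(2): Ni is in group 10, so Ni²⁺ is d⁸ (10 − 2 = 8); With tetrahedral geometry the complex is necessarily high-spin; e⁴ t₂⁴ → 2 unpaired.
So (2) has more unpaired electrons.

(2)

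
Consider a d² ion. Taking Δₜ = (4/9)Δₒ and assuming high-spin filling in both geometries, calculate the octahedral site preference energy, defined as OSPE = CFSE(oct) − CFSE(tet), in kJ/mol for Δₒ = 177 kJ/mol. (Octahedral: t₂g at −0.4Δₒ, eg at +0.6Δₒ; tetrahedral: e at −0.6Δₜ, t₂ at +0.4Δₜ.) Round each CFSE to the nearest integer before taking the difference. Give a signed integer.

-48

Octahedral (high-spin): t₂g² eg⁰, CFSE = 2(−0.4) + 0(+0.6) = -0.8Δₒ = -0.8 × 177 = -142 kJ/mol.
In a tetrahedral site the filling is e² t₂⁰: CFSE(tet) = -1.2Δₜ = -1.2 × (4/9)(177) = -94 kJ/mol.
OSPE = CFSE(oct) − CFSE(tet) = -142 − (-94) = -48 kJ/mol.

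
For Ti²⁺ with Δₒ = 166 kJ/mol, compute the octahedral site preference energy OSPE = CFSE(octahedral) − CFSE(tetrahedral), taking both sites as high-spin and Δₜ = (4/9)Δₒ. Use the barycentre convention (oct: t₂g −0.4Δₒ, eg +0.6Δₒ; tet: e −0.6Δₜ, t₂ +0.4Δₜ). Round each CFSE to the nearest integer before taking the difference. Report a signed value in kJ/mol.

-44

Group 4 minus oxidation state +2 gives a d² configuration for Ti²⁺.
In an octahedral site d² (HS) is t₂g² eg⁰, giving CFSE(oct) = -0.8Δₒ = -133 kJ/mol.
Tetrahedral: e² t₂⁰, CFSE = 2(−0.6) + 0(+0.4) = -1.2Δₜ = -1.2 × (4/9) × 166 = -89 kJ/mol.
OSPE = -133 − (-89) = -44 kJ/mol.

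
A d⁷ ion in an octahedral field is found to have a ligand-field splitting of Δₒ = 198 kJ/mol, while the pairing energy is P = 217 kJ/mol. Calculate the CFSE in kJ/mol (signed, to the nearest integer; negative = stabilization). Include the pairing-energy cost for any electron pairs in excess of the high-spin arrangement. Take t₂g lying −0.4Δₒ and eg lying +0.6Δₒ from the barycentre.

-158

Δₒ < P, so pairing is avoided: the ground state is high-spin.
Configuration: t₂g⁵ eg².
Orbital CFSE = -0.8Δₒ = -0.8 × 198 = -158 kJ/mol.
High-spin has no excess pairs, so no pairing correction applies.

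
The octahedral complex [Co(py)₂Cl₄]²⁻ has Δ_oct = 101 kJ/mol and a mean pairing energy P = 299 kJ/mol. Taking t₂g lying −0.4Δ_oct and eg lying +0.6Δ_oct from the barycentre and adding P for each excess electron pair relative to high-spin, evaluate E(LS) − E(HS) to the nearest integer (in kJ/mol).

198

Ligand charges: 2×(+0) from py and 4×(-1) from Cl⁻ sum to -4; with overall charge -2, Co is +2.
Group 9 minus oxidation state +2 gives a d⁷ configuration for Co²⁺.
High-spin: t₂g⁵ eg², CFSE = -0.8Δ_oct = -81 kJ/mol.
Low-spin: t₂g⁶ eg¹, orbital CFSE = -1.8Δ_oct = -182 kJ/mol; plus 1 excess pair × P = +299 kJ/mol; total 117 kJ/mol.
Thus E(LS) − E(HS) = 198 kJ/mol.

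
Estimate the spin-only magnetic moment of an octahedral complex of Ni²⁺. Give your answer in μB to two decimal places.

2.83 μB

Group 10 minus oxidation state +2 gives a d⁸ configuration for Ni²⁺.
Configuration: t2g^6 e_g^2 → 2 unpaired electrons.
μ(spin-only) = √[2(2+2)] = √8 ≈ 2.83 μB.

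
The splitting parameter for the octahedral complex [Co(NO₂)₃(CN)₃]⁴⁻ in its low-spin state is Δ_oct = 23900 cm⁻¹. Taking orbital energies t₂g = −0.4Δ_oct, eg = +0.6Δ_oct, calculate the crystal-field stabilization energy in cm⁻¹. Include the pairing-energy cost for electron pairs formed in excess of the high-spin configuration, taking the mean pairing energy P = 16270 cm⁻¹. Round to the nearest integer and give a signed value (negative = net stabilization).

-26750

Ligand charges: 3×(-1) from NO₂⁻ and 3×(-1) from CN⁻ sum to -6; with overall charge -4, Co is +2.
Co is in group 9, so Co²⁺ is d⁷ (9 − 2 = 7).
Electron filling gives t₂g⁶ eg¹.
The orbital stabilization is -1.8Δ_oct = -1.8 × 23900 = -43020 cm⁻¹.
Pairing penalty: 3 pairs vs 2 in the high-spin reference → 1 extra × P = 16270 cm⁻¹.
Combining: -43020 + 16270 = -26750 cm⁻¹.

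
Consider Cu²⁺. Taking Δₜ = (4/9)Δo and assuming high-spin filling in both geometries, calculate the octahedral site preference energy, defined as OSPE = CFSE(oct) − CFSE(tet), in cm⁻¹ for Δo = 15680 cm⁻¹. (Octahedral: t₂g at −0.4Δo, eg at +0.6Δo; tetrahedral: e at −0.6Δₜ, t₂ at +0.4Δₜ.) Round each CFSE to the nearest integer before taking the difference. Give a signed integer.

-6620

Group 11 minus oxidation state +2 gives a d⁹ configuration for Cu²⁺.
Octahedral high-spin t₂g⁶ eg³: CFSE = -0.6 × 15680 = -9408 cm⁻¹.
Tetrahedral e⁴ t₂⁵ gives -0.4Δₜ = -0.4 × (4/9) × 15680 = -2788 cm⁻¹.
OSPE = CFSE(oct) − CFSE(tet) = -9408 − (-2788) = -6620 cm⁻¹.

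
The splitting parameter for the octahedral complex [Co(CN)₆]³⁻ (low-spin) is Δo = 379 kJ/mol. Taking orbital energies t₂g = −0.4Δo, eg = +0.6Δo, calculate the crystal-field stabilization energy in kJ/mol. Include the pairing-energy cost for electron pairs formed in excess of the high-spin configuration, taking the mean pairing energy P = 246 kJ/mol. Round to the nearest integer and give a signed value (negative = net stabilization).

Each CN⁻ contributes -1; 6 × (-1) = -6. With overall charge -3, Co is in the +3 oxidation state.
Co sits in group 9; removing 3 electrons leaves Co³⁺ with 9 − 3 = 6 d electrons.
Electron filling gives t₂g⁶ eg⁰.
CFSE(orbital) = 6×(-0.4Δo) + 0×(0.6Δo) = -2.4Δo; with Δo = 379 kJ/mol that is -910 kJ/mol.
High-spin d⁶ would be t₂g⁴ eg² with 1 pair; low-spin has 3, so 2 excess pairs cost +2P = +492 kJ/mol.
Overall CFSE = -910 + 492 = -418 kJ/mol.

-418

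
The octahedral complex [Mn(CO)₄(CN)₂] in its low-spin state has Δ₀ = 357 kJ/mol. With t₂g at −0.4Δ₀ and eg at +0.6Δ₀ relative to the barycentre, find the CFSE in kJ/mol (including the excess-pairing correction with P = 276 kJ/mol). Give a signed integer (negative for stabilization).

-162

Ligand charges: 4×(+0) from CO and 2×(-1) from CN⁻ sum to -2; with overall charge +0, Mn is +2.
Mn is in group 7, so Mn²⁺ is d⁵ (7 − 2 = 5).
Electron filling gives t₂g⁵ eg⁰.
The orbital stabilization is -2.0Δ₀ = -2.0 × 357 = -714 kJ/mol.
Relative to high-spin t₂g³ eg² (0 paired), the low-spin configuration has 2 additional pairs, contributing +2 × 276 = +552 kJ/mol.
Combining: -714 + 552 = -162 kJ/mol.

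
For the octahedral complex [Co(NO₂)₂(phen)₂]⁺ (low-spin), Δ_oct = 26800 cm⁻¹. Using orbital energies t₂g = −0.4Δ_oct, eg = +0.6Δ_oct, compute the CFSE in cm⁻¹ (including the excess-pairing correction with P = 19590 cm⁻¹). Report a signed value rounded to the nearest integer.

-25140

Ligand charges: 2×(-1) from NO₂⁻ and 2×(+0) from phen sum to -2; with overall charge +1, Co is +3.
Group 9 minus oxidation state +3 gives a d⁶ configuration for Co³⁺.
Configuration: t₂g⁶ eg⁰.
Orbital CFSE = 6(-0.4) + 0(0.6) = -2.4Δ_oct = -2.4 × 26800 = -64320 cm⁻¹.
Pairing penalty: 3 pairs vs 1 in the high-spin reference → 2 extra × P = 39180 cm⁻¹.
Overall CFSE = -64320 + 39180 = -25140 cm⁻¹.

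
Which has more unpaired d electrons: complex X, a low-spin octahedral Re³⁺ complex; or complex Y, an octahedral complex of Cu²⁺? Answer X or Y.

X

X: Group 7 minus oxidation state +3 gives a d⁴ configuration for Re³⁺; t₂g⁴ eg⁰ → 2 unpaired.
Y: Cu²⁺: group 11, so d-count = 11 − 2 = 9; t2g^6 e_g^3 → 1 unpaired.
So X has more unpaired electrons.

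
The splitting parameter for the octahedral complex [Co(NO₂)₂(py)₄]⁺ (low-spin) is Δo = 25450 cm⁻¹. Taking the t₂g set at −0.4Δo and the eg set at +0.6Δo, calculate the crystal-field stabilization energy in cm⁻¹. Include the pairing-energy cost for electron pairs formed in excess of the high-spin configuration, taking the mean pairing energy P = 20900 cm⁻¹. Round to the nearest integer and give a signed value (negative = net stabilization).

-19280

Ligand charges: 2×(-1) from NO₂⁻ and 4×(+0) from py sum to -2; with overall charge +1, Co is +3.
Co³⁺: group 9, so d-count = 9 − 3 = 6.
Electron filling gives t₂g⁶ eg⁰.
CFSE(orbital) = 6×(-0.4Δo) + 0×(0.6Δo) = -2.4Δo; with Δo = 25450 cm⁻¹ that is -61080 cm⁻¹.
Pairing penalty: 3 pairs vs 1 in the high-spin reference → 2 extra × P = 41800 cm⁻¹.
Combining: -61080 + 41800 = -19280 cm⁻¹.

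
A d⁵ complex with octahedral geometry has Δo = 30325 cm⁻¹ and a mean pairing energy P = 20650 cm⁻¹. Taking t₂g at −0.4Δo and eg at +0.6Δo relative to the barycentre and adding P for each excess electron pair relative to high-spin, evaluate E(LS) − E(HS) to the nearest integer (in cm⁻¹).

High-spin: t₂g³ eg², CFSE = 0.0Δo = 0 cm⁻¹.
Low-spin t₂g⁵ eg⁰ gives -2.0Δo = -60650 cm⁻¹, but forming 2 extra pairs costs 2P = 41300 cm⁻¹, so E(LS) = -60650 + 41300 = -19350 cm⁻¹.
E(LS) − E(HS) = -19350 − (0) = -19350 cm⁻¹.

-19350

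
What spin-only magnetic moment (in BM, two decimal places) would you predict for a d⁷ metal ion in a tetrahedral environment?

3.87 BM

Tetrahedral fields are weak (Δₜ ≈ 4/9 Δₒ), so electrons fill high-spin.
Configuration: e⁴ t₂³ → 3 unpaired electrons.
μ(spin-only) = √[3(3+2)] = √15 ≈ 3.87 BM.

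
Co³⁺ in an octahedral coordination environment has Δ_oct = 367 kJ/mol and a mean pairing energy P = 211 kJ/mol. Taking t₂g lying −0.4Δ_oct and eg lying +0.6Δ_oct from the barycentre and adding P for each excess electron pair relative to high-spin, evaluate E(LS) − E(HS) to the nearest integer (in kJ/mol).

Co is in group 9, so Co³⁺ is d⁶ (9 − 3 = 6).
High-spin d⁶ fills as t₂g⁴ eg² with CFSE 4(−0.4) + 2(+0.6) = -0.4Δ_oct = -147 kJ/mol.
For low-spin the configuration is t₂g⁶ eg⁰: orbital energy -2.4 × 367 = -881 kJ/mol, and 2 additional pairs relative to high-spin add 422 kJ/mol, giving -459 kJ/mol.
The difference is -459 − (-147) = -312 kJ/mol, so low-spin lies lower.

-312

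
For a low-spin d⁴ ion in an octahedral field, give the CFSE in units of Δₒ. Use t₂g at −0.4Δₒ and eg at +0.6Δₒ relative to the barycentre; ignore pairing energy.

-1.6 Δₒ

Configuration: t₂g⁴ eg⁰.
CFSE = 4(-0.4Δₒ) + 0(0.6Δₒ) = -1.6Δₒ + 0.0Δₒ = -1.6Δₒ.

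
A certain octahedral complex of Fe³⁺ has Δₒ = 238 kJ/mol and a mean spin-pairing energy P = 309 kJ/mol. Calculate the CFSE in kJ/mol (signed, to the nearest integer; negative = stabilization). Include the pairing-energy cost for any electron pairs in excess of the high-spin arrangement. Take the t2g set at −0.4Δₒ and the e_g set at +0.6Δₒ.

0

Group 8 minus oxidation state +3 gives a d⁵ configuration for Fe³⁺.
Here Δₒ < P (238 < 309), so the high-spin state is favoured.
Configuration: t2g^3 e_g^2.
Orbital CFSE = 0.0Δₒ = 0.0 × 238 = 0 kJ/mol.
High-spin has no excess pairs, so no pairing correction applies.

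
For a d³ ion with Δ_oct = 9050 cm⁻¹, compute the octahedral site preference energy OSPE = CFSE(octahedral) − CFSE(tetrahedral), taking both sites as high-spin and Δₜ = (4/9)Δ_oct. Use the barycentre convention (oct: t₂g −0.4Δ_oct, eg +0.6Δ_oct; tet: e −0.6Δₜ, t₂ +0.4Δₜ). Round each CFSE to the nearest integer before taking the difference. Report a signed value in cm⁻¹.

-7642

Octahedral high-spin t2g^3 e_g^0: CFSE = -1.2 × 9050 = -10860 cm⁻¹.
In a tetrahedral site the filling is e^2 t2^1: CFSE(tet) = -0.8Δₜ = -0.8 × (4/9)(9050) = -3218 cm⁻¹.
OSPE = -10860 − (-3218) = -7642 cm⁻¹.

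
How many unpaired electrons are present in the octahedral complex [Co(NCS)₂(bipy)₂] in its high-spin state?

Ligand charges: 2×(-1) from NCS⁻ and 2×(+0) from bipy sum to -2; with overall charge +0, Co is +2.
Co is in group 9, so Co²⁺ is d⁷ (9 − 2 = 7).
Configuration: t2g^5 e_g^2, giving 3 unpaired electrons.

3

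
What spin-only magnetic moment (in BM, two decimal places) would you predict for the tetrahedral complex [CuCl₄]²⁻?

Each Cl⁻ contributes -1; 4 × (-1) = -4. With overall charge -2, Cu is in the +2 oxidation state.
Group 11 minus oxidation state +2 gives a d⁹ configuration for Cu²⁺.
Tetrahedral splitting is small, so the complex is high-spin.
Configuration: e⁴ t₂⁵ → 1 unpaired electron.
μ(spin-only) = √[1(1+2)] = √3 ≈ 1.73 BM.

1.73 BM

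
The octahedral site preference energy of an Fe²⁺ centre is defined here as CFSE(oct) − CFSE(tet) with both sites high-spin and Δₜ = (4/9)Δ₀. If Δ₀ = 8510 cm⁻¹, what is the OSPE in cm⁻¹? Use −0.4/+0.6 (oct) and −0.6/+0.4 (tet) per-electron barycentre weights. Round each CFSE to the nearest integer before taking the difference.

Fe²⁺: group 8, so d-count = 8 − 2 = 6.
Octahedral high-spin t₂g⁴ eg²: CFSE = -0.4 × 8510 = -3404 cm⁻¹.
Tetrahedral: e³ t₂³, CFSE = 3(−0.6) + 3(+0.4) = -0.6Δₜ = -0.6 × (4/9) × 8510 = -2269 cm⁻¹.
Subtracting, OSPE = -3404 − (-2269) = -1135 cm⁻¹.

-1135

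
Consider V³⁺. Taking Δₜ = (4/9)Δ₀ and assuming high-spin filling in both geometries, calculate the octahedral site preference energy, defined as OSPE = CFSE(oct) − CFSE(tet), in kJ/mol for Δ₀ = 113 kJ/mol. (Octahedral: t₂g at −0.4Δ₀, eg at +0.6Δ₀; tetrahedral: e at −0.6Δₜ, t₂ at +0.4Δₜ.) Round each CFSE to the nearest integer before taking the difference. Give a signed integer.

-30

V is in group 5, so V³⁺ is d² (5 − 3 = 2).
Octahedral (high-spin): t₂g² eg⁰, CFSE = 2(−0.4) + 0(+0.6) = -0.8Δ₀ = -0.8 × 113 = -90 kJ/mol.
Tetrahedral e² t₂⁰ gives -1.2Δₜ = -1.2 × (4/9) × 113 = -60 kJ/mol.
Subtracting, OSPE = -90 − (-60) = -30 kJ/mol.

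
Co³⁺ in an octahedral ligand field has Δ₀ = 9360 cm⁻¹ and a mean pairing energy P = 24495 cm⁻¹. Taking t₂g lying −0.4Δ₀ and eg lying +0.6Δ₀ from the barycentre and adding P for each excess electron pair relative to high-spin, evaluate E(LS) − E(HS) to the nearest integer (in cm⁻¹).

Co is in group 9, so Co³⁺ is d⁶ (9 − 3 = 6).
In the high-spin limit (t₂g⁴ eg²) the orbital term is -0.4Δ₀ = -3744 cm⁻¹, with no excess pairing.
Low-spin t₂g⁶ eg⁰ gives -2.4Δ₀ = -22464 cm⁻¹, but forming 2 extra pairs costs 2P = 48990 cm⁻¹, so E(LS) = -22464 + 48990 = 26526 cm⁻¹.
E(LS) − E(HS) = 26526 − (-3744) = 30270 cm⁻¹.

30270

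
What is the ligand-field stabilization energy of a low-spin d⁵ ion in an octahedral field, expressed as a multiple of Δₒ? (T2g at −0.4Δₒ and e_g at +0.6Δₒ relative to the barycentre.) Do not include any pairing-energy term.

-2.0 Δₒ

Configuration: t2g^5 e_g^0.
CFSE = 5(-0.4Δₒ) + 0(0.6Δₒ) = -2.0Δₒ + 0.0Δₒ = -2.0Δₒ.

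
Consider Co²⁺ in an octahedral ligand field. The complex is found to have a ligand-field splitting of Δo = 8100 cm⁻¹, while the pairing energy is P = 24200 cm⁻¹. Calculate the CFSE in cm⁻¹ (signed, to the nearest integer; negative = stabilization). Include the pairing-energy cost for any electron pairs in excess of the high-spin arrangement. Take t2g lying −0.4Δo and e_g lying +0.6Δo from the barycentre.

Co sits in group 9; removing 2 electrons leaves Co²⁺ with 9 − 2 = 7 d electrons.
Δo < P, so pairing is avoided: the ground state is high-spin.
Configuration: t2g^5 e_g^2.
Orbital CFSE = -0.8Δo = -0.8 × 8100 = -6480 cm⁻¹.
High-spin has no excess pairs, so no pairing correction applies.

-6480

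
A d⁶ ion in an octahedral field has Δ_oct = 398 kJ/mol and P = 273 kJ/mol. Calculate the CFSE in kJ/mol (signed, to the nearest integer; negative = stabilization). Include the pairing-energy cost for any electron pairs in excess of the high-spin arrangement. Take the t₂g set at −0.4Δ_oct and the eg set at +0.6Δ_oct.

With Δ_oct > P the complex is low-spin.
Configuration: t₂g⁶ eg⁰.
Orbital CFSE = -2.4Δ_oct = -2.4 × 398 = -955 kJ/mol.
Excess pairs vs high-spin: 3 − 1 = 2; pairing cost = +546 kJ/mol.
Net CFSE = -955 + 546 = -409 kJ/mol.

-409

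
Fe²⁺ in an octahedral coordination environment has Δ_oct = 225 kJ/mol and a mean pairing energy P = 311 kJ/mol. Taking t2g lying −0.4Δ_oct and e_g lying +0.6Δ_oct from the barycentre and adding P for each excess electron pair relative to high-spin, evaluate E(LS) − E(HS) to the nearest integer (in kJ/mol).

Fe sits in group 8; removing 2 electrons leaves Fe²⁺ with 8 − 2 = 6 d electrons.
High-spin: t2g^4 e_g^2, CFSE = -0.4Δ_oct = -90 kJ/mol.
Low-spin: t2g^6 e_g^0, orbital CFSE = -2.4Δ_oct = -540 kJ/mol; plus 2 excess pairs × P = +622 kJ/mol; total 82 kJ/mol.
The difference is 82 − (-90) = 172 kJ/mol, so high-spin lies lower.

172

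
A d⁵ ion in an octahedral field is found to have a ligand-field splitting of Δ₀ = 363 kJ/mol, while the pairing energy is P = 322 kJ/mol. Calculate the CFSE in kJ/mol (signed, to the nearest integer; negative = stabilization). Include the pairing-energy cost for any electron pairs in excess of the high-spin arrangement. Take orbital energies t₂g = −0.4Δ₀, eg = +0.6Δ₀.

-82

With Δ₀ > P the complex is low-spin.
Filling d⁵ accordingly: t₂g⁵ eg⁰.
Orbital CFSE = -2.0Δ₀ = -2.0 × 363 = -726 kJ/mol.
Excess pairs vs high-spin: 2 − 0 = 2; pairing cost = +644 kJ/mol.
Net CFSE = -726 + 644 = -82 kJ/mol.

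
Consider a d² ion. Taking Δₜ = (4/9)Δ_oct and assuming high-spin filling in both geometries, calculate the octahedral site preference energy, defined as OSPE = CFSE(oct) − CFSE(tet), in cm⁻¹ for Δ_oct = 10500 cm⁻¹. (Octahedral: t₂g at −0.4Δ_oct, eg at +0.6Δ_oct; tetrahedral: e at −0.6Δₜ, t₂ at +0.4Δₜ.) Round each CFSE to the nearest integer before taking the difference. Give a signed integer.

Octahedral high-spin t2g^2 e_g^0: CFSE = -0.8 × 10500 = -8400 cm⁻¹.
Tetrahedral: e^2 t2^0, CFSE = 2(−0.6) + 0(+0.4) = -1.2Δₜ = -1.2 × (4/9) × 10500 = -5600 cm⁻¹.
Subtracting, OSPE = -8400 − (-5600) = -2800 cm⁻¹.

-2800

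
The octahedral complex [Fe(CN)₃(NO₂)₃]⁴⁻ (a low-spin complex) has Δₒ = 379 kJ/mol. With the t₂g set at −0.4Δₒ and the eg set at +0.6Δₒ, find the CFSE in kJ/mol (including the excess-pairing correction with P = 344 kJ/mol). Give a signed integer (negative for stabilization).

-222

Ligand charges: 3×(-1) from CN⁻ and 3×(-1) from NO₂⁻ sum to -6; with overall charge -4, Fe is +2.
Fe²⁺: group 8, so d-count = 8 − 2 = 6.
Electron filling gives t₂g⁶ eg⁰.
The orbital stabilization is -2.4Δₒ = -2.4 × 379 = -910 kJ/mol.
Pairing penalty: 3 pairs vs 1 in the high-spin reference → 2 extra × P = 688 kJ/mol.
Net CFSE = -910 + 688 = -222 kJ/mol.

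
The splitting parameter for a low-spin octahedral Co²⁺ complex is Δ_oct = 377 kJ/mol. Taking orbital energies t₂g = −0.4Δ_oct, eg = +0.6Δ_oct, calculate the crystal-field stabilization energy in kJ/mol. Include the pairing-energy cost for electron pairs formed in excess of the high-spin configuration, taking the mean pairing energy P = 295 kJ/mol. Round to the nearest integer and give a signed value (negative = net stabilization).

Group 9 minus oxidation state +2 gives a d⁷ configuration for Co²⁺.
Electron filling gives t₂g⁶ eg¹.
CFSE(orbital) = 6×(-0.4Δ_oct) + 1×(0.6Δ_oct) = -1.8Δ_oct; with Δ_oct = 377 kJ/mol that is -679 kJ/mol.
Pairing penalty: 3 pairs vs 2 in the high-spin reference → 1 extra × P = 295 kJ/mol.
Net CFSE = -679 + 295 = -384 kJ/mol.

-384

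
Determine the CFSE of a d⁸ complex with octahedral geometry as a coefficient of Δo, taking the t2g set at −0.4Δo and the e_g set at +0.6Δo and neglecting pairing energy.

-1.2 Δo

Configuration: t2g^6 e_g^2.
CFSE = 6(-0.4Δo) + 2(0.6Δo) = -2.4Δo + 1.2Δo = -1.2Δo.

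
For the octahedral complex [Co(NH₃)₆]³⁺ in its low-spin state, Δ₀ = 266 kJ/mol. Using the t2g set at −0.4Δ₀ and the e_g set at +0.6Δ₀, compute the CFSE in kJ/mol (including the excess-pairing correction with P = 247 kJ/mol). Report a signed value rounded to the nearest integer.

NH₃ is neutral, so the +3 overall charge sits on Co: oxidation state +3.
Co³⁺: group 9, so d-count = 9 − 3 = 6.
Configuration: t2g^6 e_g^0.
The orbital stabilization is -2.4Δ₀ = -2.4 × 266 = -638 kJ/mol.
Relative to high-spin t2g^4 e_g^2 (1 paired), the low-spin configuration has 2 additional pairs, contributing +2 × 247 = +494 kJ/mol.
Overall CFSE = -638 + 494 = -144 kJ/mol.

-144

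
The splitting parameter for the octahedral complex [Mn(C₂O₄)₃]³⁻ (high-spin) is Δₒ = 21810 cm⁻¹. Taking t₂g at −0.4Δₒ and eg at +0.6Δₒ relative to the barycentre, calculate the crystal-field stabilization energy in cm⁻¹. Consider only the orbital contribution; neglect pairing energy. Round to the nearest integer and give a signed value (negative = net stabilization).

Each C₂O₄²⁻ contributes -2; 3 × (-2) = -6. With overall charge -3, Mn is in the +3 oxidation state.
Mn³⁺: group 7, so d-count = 7 − 3 = 4.
The d⁴ electrons fill as t₂g³ eg¹.
The orbital stabilization is -0.6Δₒ = -0.6 × 21810 = -13086 cm⁻¹.

-13086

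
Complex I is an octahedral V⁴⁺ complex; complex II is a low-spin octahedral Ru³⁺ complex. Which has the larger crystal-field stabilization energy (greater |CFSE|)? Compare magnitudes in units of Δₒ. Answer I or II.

II

I: V⁴⁺: group 5, so d-count = 5 − 4 = 1; t₂g¹ eg⁰, CFSE = -0.4Δₒ.
II: Ru is in group 8, so Ru³⁺ is d⁵ (8 − 3 = 5); t₂g⁵ eg⁰, CFSE = -2.0Δₒ.
So II has the larger |CFSE|.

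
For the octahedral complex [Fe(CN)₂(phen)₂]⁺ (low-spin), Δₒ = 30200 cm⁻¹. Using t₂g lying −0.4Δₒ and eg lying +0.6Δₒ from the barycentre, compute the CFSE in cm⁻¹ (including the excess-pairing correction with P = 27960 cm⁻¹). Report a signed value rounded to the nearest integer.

Ligand charges: 2×(-1) from CN⁻ and 2×(+0) from phen sum to -2; with overall charge +1, Fe is +3.
Group 8 minus oxidation state +3 gives a d⁵ configuration for Fe³⁺.
Electron filling gives t₂g⁵ eg⁰.
CFSE(orbital) = 5×(-0.4Δₒ) + 0×(0.6Δₒ) = -2.0Δₒ; with Δₒ = 30200 cm⁻¹ that is -60400 cm⁻¹.
Relative to high-spin t₂g³ eg² (0 paired), the low-spin configuration has 2 additional pairs, contributing +2 × 27960 = +55920 cm⁻¹.
Net CFSE = -60400 + 55920 = -4480 cm⁻¹.

-4480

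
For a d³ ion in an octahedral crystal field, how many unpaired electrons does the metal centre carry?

Configuration: t₂g³ eg⁰, giving 3 unpaired electrons.

3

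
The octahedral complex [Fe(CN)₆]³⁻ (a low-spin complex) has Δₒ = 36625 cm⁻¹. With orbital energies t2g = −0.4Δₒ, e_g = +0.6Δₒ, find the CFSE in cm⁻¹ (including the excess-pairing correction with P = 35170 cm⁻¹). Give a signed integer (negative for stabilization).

-2910

Each CN⁻ contributes -1; 6 × (-1) = -6. With overall charge -3, Fe is in the +3 oxidation state.
Fe is in group 8, so Fe³⁺ is d⁵ (8 − 3 = 5).
Configuration: t2g^5 e_g^0.
Orbital CFSE = 5(-0.4) + 0(0.6) = -2.0Δₒ = -2.0 × 36625 = -73250 cm⁻¹.
Relative to high-spin t2g^3 e_g^2 (0 paired), the low-spin configuration has 2 additional pairs, contributing +2 × 35170 = +70340 cm⁻¹.
Combining: -73250 + 70340 = -2910 cm⁻¹.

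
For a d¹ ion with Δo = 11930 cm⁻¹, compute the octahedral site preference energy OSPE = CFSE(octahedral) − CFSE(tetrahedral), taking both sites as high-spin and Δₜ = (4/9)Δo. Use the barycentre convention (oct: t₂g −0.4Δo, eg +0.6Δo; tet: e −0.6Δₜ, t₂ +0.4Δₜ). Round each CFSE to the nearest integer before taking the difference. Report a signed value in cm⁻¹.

-1591

Octahedral high-spin t₂g¹ eg⁰: CFSE = -0.4 × 11930 = -4772 cm⁻¹.
Tetrahedral e¹ t₂⁰ gives -0.6Δₜ = -0.6 × (4/9) × 11930 = -3181 cm⁻¹.
OSPE = -4772 − (-3181) = -1591 cm⁻¹.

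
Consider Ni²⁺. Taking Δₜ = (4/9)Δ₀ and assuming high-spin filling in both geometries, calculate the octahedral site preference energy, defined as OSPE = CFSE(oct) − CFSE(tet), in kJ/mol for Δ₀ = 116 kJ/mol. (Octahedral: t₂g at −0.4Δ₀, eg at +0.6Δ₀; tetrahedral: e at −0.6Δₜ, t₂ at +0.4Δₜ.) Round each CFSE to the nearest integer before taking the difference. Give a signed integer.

-98

Group 10 minus oxidation state +2 gives a d⁸ configuration for Ni²⁺.
In an octahedral site d⁸ (HS) is t₂g⁶ eg², giving CFSE(oct) = -1.2Δ₀ = -139 kJ/mol.
Tetrahedral e⁴ t₂⁴ gives -0.8Δₜ = -0.8 × (4/9) × 116 = -41 kJ/mol.
OSPE = -139 − (-41) = -98 kJ/mol.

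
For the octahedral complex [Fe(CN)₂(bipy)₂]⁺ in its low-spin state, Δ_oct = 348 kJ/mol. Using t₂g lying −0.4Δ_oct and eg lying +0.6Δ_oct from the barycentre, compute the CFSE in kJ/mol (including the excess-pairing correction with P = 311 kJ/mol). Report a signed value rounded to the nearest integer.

Ligand charges: 2×(-1) from CN⁻ and 2×(+0) from bipy sum to -2; with overall charge +1, Fe is +3.
Fe³⁺: group 8, so d-count = 8 − 3 = 5.
The d⁵ electrons fill as t₂g⁵ eg⁰.
CFSE(orbital) = 5×(-0.4Δ_oct) + 0×(0.6Δ_oct) = -2.0Δ_oct; with Δ_oct = 348 kJ/mol that is -696 kJ/mol.
Pairing penalty: 2 pairs vs 0 in the high-spin reference → 2 extra × P = 622 kJ/mol.
Net CFSE = -696 + 622 = -74 kJ/mol.

-74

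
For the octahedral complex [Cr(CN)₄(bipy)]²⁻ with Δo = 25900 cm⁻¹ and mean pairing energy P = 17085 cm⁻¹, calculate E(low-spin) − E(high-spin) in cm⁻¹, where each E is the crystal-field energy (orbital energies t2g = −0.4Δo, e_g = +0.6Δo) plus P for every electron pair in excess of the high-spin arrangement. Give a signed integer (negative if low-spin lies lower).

Ligand charges: 4×(-1) from CN⁻ and 1×(+0) from bipy sum to -4; with overall charge -2, Cr is +2.
Group 6 minus oxidation state +2 gives a d⁴ configuration for Cr²⁺.
High-spin d⁴ fills as t2g^3 e_g^1 with CFSE 3(−0.4) + 1(+0.6) = -0.6Δo = -15540 cm⁻¹.
Low-spin: t2g^4 e_g^0, orbital CFSE = -1.6Δo = -41440 cm⁻¹; plus 1 excess pair × P = +17085 cm⁻¹; total -24355 cm⁻¹.
E(LS) − E(HS) = -24355 − (-15540) = -8815 cm⁻¹.

-8815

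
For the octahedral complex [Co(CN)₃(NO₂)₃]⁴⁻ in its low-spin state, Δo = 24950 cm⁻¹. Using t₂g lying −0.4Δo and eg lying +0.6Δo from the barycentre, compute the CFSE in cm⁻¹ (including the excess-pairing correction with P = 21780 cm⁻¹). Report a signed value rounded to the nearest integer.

Ligand charges: 3×(-1) from CN⁻ and 3×(-1) from NO₂⁻ sum to -6; with overall charge -4, Co is +2.
Co²⁺: group 9, so d-count = 9 − 2 = 7.
Configuration: t₂g⁶ eg¹.
Orbital CFSE = 6(-0.4) + 1(0.6) = -1.8Δo = -1.8 × 24950 = -44910 cm⁻¹.
High-spin d⁷ would be t₂g⁵ eg² with 2 pairs; low-spin has 3, so 1 excess pair costs +1P = +21780 cm⁻¹.
Net CFSE = -44910 + 21780 = -23130 cm⁻¹.

-23130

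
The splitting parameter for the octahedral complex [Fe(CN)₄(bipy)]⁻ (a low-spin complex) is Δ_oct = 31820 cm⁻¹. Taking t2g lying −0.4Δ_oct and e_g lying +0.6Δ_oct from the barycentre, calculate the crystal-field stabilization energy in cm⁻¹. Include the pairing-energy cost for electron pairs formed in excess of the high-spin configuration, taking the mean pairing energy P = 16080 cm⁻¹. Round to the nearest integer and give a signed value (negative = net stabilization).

Ligand charges: 4×(-1) from CN⁻ and 1×(+0) from bipy sum to -4; with overall charge -1, Fe is +3.
Group 8 minus oxidation state +3 gives a d⁵ configuration for Fe³⁺.
Electron filling gives t2g^5 e_g^0.
CFSE(orbital) = 5×(-0.4Δ_oct) + 0×(0.6Δ_oct) = -2.0Δ_oct; with Δ_oct = 31820 cm⁻¹ that is -63640 cm⁻¹.
Pairing penalty: 2 pairs vs 0 in the high-spin reference → 2 extra × P = 32160 cm⁻¹.
Net CFSE = -63640 + 32160 = -31480 cm⁻¹.

-31480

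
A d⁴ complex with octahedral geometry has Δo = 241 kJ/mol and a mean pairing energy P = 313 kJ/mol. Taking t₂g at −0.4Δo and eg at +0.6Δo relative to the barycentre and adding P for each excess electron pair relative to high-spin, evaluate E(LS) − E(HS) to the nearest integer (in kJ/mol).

High-spin d⁴ fills as t₂g³ eg¹ with CFSE 3(−0.4) + 1(+0.6) = -0.6Δo = -145 kJ/mol.
For low-spin the configuration is t₂g⁴ eg⁰: orbital energy -1.6 × 241 = -386 kJ/mol, and 1 additional pair relative to high-spin adds 313 kJ/mol, giving -73 kJ/mol.
E(LS) − E(HS) = -73 − (-145) = 72 kJ/mol.

72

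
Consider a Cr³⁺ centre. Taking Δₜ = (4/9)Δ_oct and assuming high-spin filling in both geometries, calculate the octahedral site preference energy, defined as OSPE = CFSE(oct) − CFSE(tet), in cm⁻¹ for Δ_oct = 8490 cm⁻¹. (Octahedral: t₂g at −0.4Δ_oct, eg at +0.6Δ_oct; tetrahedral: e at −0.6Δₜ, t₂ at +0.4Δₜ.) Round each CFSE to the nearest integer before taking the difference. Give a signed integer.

Group 6 minus oxidation state +3 gives a d³ configuration for Cr³⁺.
In an octahedral site d³ (HS) is t₂g³ eg⁰, giving CFSE(oct) = -1.2Δ_oct = -10188 cm⁻¹.
Tetrahedral e² t₂¹ gives -0.8Δₜ = -0.8 × (4/9) × 8490 = -3019 cm⁻¹.
OSPE = CFSE(oct) − CFSE(tet) = -10188 − (-3019) = -7169 cm⁻¹.

-7169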